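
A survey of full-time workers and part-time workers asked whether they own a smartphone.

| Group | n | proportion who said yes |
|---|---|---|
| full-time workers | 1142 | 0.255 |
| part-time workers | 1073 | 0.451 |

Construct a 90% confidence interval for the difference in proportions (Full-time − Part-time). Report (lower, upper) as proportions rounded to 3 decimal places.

The two standard errors are √(0.2550×0.7450/1142) = 0.01290 and √(0.4510×0.5490/1073) = 0.01519.
Because the samples are independent, SE_diff = √(0.01290² + 0.01519²) = 0.01993.
Using z* = 1.645 for 90%, ME = 1.645 × 0.01993 = 0.03278.
p̂₁ − p̂₂ = -0.1960; interval -0.1960 ± 0.03278 gives (-0.229, -0.163).

(-0.229, -0.163)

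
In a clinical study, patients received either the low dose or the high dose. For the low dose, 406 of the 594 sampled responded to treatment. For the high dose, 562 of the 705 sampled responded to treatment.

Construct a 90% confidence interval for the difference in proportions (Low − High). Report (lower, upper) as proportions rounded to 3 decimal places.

(-0.154, -0.074)

Sample proportions: 406/594 = 0.6835, 562/705 = 0.7972.
Each SE is √(p̂(1−p̂)/n): √(0.6835·0.3165/594) = 0.01908 and √(0.7972·0.2028/705) = 0.01514.
SE(p̂₁ − p̂₂) = √(SE₁² + SE₂²) = √(0.0003640464 + 0.0002292196) = 0.02436, since the two samples are independent.
At 90% confidence z* = 1.645; margin = 1.645 × 0.02436 = 0.04007.
The difference is 0.6835 − 0.7972 = -0.1137, so the interval is -0.1137 ± 0.04007 = (-0.154, -0.074).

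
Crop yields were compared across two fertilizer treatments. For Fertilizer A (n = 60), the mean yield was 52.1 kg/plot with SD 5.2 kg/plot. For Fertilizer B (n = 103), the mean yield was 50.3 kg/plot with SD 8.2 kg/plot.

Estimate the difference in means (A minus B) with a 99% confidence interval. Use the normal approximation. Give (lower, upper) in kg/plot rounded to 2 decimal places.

(-0.91, 4.51)

Per-group SEs: s₁/√n₁ = 5.2/√60 = 0.6713, s₂/√n₂ = 8.2/√103 = 0.8080.
Unpooled SE of the difference: √(0.45064369 + 0.652864) = 1.0505.
Margin of error = z* · SE = 2.576 × 1.0505 = 2.7061.
x̄₁ − x̄₂ = 52.1 − 50.3 = 1.8000.
CI: 1.8000 ± 2.7061 = (-0.91, 4.51).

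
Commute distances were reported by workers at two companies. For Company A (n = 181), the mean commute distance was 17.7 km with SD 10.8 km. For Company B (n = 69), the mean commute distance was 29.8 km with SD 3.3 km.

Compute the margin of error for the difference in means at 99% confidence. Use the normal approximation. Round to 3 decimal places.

2.307

SE₁ = s₁/√n₁ = 10.8/√181 = 0.8028; SE₂ = 3.3/√69 = 0.3973.
Independent samples, unequal variances: SE_diff = √(SE₁² + SE₂²) = √(0.64448784 + 0.15784729) = 0.8957.
z* = 2.576, so margin of error = 2.576 × 0.8957 = 2.3073.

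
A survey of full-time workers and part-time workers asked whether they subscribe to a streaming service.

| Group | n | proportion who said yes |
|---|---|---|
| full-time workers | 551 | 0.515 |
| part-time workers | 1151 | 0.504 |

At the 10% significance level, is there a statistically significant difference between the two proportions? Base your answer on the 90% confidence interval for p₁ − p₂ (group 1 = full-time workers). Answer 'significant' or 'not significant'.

not significant

Each SE is √(p̂(1−p̂)/n): √(0.5150·0.4850/551) = 0.02129 and √(0.5040·0.4960/1151) = 0.01474.
SE(p̂₁ − p̂₂) = √(SE₁² + SE₂²) = √(0.0004532641 + 0.0002172676) = 0.02589, since the two samples are independent.
At 90% confidence z* = 1.645; margin = 1.645 × 0.02589 = 0.04259.
The difference is 0.5150 − 0.5040 = 0.0110, so the interval is 0.0110 ± 0.04259 = (-0.03159, 0.05359).
The interval (-0.03159, 0.05359) contains 0, so the difference is not significant.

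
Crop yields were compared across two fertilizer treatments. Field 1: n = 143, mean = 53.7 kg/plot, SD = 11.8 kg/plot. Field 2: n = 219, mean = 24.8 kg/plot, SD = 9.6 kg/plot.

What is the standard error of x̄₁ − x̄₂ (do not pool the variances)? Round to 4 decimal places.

1.1809

Standard errors of each mean: 11.8/√143 = 0.9868 and 9.6/√219 = 0.6487.
SE(x̄₁ − x̄₂) = √(0.9868² + 0.6487²) = 1.1809 for independent samples with unequal variances.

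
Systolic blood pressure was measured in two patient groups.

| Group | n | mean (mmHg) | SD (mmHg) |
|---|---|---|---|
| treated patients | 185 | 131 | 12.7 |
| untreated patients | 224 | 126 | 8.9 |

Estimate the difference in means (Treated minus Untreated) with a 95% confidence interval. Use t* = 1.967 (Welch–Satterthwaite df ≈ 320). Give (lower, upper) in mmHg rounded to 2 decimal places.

(2.82, 7.18)

Per-group SEs: s₁/√n₁ = 12.7/√185 = 0.9337, s₂/√n₂ = 8.9/√224 = 0.5947.
Unpooled SE of the difference: √(0.87179569 + 0.35366809) = 1.1070.
Margin of error = t* · SE = 1.967 × 1.1070 = 2.1775.
x̄₁ − x̄₂ = 131 − 126 = 5.0000.
CI: 5.0000 ± 2.1775 = (2.82, 7.18).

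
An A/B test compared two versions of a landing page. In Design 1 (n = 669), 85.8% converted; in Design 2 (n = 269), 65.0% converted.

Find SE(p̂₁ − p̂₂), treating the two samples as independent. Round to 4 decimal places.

0.0321

SE₁ = √(p̂₁(1−p̂₁)/n₁) = √(0.8580·0.1420/669) = 0.01350; SE₂ = √(0.6500·0.3500/269) = 0.02908.
Independent samples: SE of the difference = √(SE₁² + SE₂²) = √(0.00018225 + 0.0008456464) = 0.03206.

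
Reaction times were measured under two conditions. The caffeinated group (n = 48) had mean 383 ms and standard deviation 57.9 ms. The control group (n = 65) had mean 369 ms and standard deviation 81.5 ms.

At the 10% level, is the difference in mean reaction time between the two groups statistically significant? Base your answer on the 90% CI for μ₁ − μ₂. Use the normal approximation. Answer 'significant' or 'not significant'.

not significant

Standard errors of each mean: 57.9/√48 = 8.3571 and 81.5/√65 = 10.1088.
SE(x̄₁ − x̄₂) = √(8.3571² + 10.1088²) = 13.1160 for independent samples with unequal variances.
With z* = 1.645, the margin is 1.645 × 13.1160 = 21.5758.
x̄₁ − x̄₂ = 383 − 369 = 14.0000; the interval is 14.0000 ± 21.5758 = (-7.5758, 35.5758).
The interval (-7.5758, 35.5758) contains 0, so the difference is not significant.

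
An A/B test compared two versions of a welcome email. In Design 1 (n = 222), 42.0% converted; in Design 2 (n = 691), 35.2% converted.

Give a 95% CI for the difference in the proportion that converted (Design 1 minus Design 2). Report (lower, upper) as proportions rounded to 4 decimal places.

(-0.0061, 0.1421)

SE₁ = √(p̂₁(1−p̂₁)/n₁) = √(0.4200·0.5800/222) = 0.03313; SE₂ = √(0.3520·0.6480/691) = 0.01817.
Independent samples: SE of the difference = √(SE₁² + SE₂²) = √(0.0010975969 + 0.0003301489) = 0.03779.
z* for 95% confidence is 1.960, so the margin of error is 1.960 × 0.03779 = 0.07407.
Point estimate p̂₁ − p̂₂ = 0.4200 − 0.3520 = 0.0680.
0.0680 ± 0.07407 → (-0.0061, 0.1421).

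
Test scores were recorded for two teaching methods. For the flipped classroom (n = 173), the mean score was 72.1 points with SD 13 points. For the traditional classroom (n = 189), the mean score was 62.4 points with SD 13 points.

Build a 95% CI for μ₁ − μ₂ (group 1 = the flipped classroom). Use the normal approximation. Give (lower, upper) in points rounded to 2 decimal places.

(7.02, 12.38)

SE₁ = s₁/√n₁ = 13/√173 = 0.9884; SE₂ = 13/√189 = 0.9456.
Independent samples, unequal variances: SE_diff = √(SE₁² + SE₂²) = √(0.97693456 + 0.89415936) = 1.3679.
z* = 1.960, so margin of error = 1.960 × 1.3679 = 2.6811.
Difference in means = 72.1 − 62.4 = 9.7000.
9.7000 ± 2.6811 → (7.02, 12.38).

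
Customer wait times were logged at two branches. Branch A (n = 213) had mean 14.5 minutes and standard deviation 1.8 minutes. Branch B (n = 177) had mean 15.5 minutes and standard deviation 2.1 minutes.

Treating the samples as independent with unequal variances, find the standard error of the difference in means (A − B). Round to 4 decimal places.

Per-group SEs: s₁/√n₁ = 1.8/√213 = 0.1233, s₂/√n₂ = 2.1/√177 = 0.1578.
Unpooled SE of the difference: √(0.01520289 + 0.02490084) = 0.2003.

0.2003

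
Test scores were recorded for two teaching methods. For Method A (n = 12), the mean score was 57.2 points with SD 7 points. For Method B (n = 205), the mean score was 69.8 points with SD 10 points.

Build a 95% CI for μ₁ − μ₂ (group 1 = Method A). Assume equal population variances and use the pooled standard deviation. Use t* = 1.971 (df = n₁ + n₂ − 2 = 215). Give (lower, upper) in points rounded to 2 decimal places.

(-18.38, -6.82)

s_p = √[((n₁−1)s₁² + (n₂−1)s₂²)/(n₁+n₂−2)] = √[(11·7² + 204·10²)/215] = 9.8687.
SE = 9.8687·√(1/12 + 1/205) = 2.9310.
With t* = 1.971, margin = 1.971 × 2.9310 = 5.7770.
x̄₁ − x̄₂ = 57.2 − 69.8 = -12.6000; interval -12.6000 ± 5.7770 = (-18.38, -6.82).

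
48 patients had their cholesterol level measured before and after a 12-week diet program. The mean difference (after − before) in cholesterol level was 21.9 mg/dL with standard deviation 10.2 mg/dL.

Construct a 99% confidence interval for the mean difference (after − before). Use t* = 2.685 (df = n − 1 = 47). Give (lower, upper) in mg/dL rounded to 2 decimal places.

This is a matched-pairs design, so SE = s_d/√n = 10.2/√48 = 1.4722.
Margin = 2.685 × 1.4722 = 3.9529; the interval is 21.9 ± 3.9529 = (17.95, 25.85).

(17.95, 25.85)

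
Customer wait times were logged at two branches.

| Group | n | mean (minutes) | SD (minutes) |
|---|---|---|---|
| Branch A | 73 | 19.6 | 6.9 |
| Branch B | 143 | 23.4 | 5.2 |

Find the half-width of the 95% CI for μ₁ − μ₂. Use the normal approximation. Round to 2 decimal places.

Per-group SEs: s₁/√n₁ = 6.9/√73 = 0.8076, s₂/√n₂ = 5.2/√143 = 0.4348.
Unpooled SE of the difference: √(0.65221776 + 0.18905104) = 0.9172.
Margin of error = z* · SE = 1.960 × 0.9172 = 1.7977.

1.80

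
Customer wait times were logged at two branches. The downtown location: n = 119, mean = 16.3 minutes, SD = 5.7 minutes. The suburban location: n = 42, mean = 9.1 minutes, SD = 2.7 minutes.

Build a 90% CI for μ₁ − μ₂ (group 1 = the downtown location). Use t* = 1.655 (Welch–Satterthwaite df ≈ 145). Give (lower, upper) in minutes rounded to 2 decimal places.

Per-group SEs: s₁/√n₁ = 5.7/√119 = 0.5225, s₂/√n₂ = 2.7/√42 = 0.4166.
Unpooled SE of the difference: √(0.27300625 + 0.17355556) = 0.6683.
Margin of error = t* · SE = 1.655 × 0.6683 = 1.1060.
x̄₁ − x̄₂ = 16.3 − 9.1 = 7.2000.
CI: 7.2000 ± 1.1060 = (6.09, 8.31).

(6.09, 8.31)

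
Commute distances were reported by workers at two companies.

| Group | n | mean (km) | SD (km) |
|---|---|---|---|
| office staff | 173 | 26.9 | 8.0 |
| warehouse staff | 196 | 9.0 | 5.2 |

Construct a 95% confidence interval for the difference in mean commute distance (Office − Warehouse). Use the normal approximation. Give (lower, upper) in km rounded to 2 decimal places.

(16.50, 19.30)

SE₁ = s₁/√n₁ = 8.0/√173 = 0.6082; SE₂ = 5.2/√196 = 0.3714.
Independent samples, unequal variances: SE_diff = √(SE₁² + SE₂²) = √(0.36990724 + 0.13793796) = 0.7126.
z* = 1.960, so margin of error = 1.960 × 0.7126 = 1.3967.
Difference in means = 26.9 − 9.0 = 17.9000.
17.9000 ± 1.3967 → (16.50, 19.30).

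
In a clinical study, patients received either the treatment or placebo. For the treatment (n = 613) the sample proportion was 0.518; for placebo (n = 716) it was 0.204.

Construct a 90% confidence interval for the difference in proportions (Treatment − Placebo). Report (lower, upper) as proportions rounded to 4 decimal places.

(0.2726, 0.3554)

SE₁ = √(p̂₁(1−p̂₁)/n₁) = √(0.5180·0.4820/613) = 0.02018; SE₂ = √(0.2040·0.7960/716) = 0.01506.
Independent samples: SE of the difference = √(SE₁² + SE₂²) = √(0.0004072324 + 0.0002268036) = 0.02518.
z* for 90% confidence is 1.645, so the margin of error is 1.645 × 0.02518 = 0.04142.
Point estimate p̂₁ − p̂₂ = 0.5180 − 0.2040 = 0.3140.
0.3140 ± 0.04142 → (0.2726, 0.3554).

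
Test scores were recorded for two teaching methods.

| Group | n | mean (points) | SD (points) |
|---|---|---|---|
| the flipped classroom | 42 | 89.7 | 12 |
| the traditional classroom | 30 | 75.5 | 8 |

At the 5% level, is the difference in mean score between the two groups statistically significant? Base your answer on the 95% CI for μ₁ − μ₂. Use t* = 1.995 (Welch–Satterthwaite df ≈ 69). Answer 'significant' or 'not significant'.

SE₁ = s₁/√n₁ = 12/√42 = 1.8516; SE₂ = 8/√30 = 1.4606.
Independent samples, unequal variances: SE_diff = √(SE₁² + SE₂²) = √(3.42842256 + 2.13335236) = 2.3583.
t* = 1.995, so margin of error = 1.995 × 2.3583 = 4.7048.
Difference in means = 89.7 − 75.5 = 14.2000.
14.2000 ± 4.7048 → (9.4952, 18.9048).
The interval (9.4952, 18.9048) does not contain 0, so the difference is significant.

significant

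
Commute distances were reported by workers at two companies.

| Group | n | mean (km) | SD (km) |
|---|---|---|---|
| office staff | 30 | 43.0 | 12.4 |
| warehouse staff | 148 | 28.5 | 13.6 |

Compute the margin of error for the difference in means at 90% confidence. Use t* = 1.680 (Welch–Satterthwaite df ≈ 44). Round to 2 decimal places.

4.24

Per-group SEs: s₁/√n₁ = 12.4/√30 = 2.2639, s₂/√n₂ = 13.6/√148 = 1.1179.
Unpooled SE of the difference: √(5.12524321 + 1.24970041) = 2.5249.
Margin of error = t* · SE = 1.680 × 2.5249 = 4.2418.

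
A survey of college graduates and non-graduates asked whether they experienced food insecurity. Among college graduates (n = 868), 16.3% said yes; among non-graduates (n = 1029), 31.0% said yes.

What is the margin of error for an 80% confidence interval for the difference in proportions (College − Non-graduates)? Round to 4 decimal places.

0.0245

The two standard errors are √(0.1630×0.8370/868) = 0.01254 and √(0.3100×0.6900/1029) = 0.01442.
Because the samples are independent, SE_diff = √(0.01254² + 0.01442²) = 0.01911.
Using z* = 1.282 for 80%, ME = 1.282 × 0.01911 = 0.02450.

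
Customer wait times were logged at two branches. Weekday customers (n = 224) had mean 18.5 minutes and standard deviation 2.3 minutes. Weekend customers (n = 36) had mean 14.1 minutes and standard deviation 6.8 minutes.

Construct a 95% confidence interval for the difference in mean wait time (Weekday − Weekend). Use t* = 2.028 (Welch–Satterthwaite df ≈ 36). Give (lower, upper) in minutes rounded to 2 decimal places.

Standard errors of each mean: 2.3/√224 = 0.1537 and 6.8/√36 = 1.1333.
SE(x̄₁ − x̄₂) = √(0.1537² + 1.1333²) = 1.1437 for independent samples with unequal variances.
With t* = 2.028, the margin is 2.028 × 1.1437 = 2.3194.
x̄₁ − x̄₂ = 18.5 − 14.1 = 4.4000; the interval is 4.4000 ± 2.3194 = (2.08, 6.72).

(2.08, 6.72)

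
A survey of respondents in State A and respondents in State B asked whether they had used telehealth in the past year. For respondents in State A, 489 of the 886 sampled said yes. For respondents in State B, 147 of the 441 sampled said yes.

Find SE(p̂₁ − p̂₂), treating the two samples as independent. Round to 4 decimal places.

0.0280

First, p̂₁ = 489/886 = 0.5519; p̂₂ = 147/441 = 0.3333.
The two standard errors are √(0.5519×0.4481/886) = 0.01671 and √(0.3333×0.6667/441) = 0.02245.
Because the samples are independent, SE_diff = √(0.01671² + 0.02245²) = 0.02799.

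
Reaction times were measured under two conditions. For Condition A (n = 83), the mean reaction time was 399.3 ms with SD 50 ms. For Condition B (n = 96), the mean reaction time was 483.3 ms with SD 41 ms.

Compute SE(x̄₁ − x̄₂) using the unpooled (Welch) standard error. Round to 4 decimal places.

6.9015

Standard errors of each mean: 50/√83 = 5.4882 and 41/√96 = 4.1845.
SE(x̄₁ − x̄₂) = √(5.4882² + 4.1845²) = 6.9015 for independent samples with unequal variances.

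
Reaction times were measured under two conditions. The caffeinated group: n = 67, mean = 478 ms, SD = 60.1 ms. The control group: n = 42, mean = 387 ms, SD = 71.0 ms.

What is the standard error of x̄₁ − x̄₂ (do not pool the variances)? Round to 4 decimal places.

13.1884

Standard errors of each mean: 60.1/√67 = 7.3424 and 71.0/√42 = 10.9555.
SE(x̄₁ − x̄₂) = √(7.3424² + 10.9555²) = 13.1884 for independent samples with unequal variances.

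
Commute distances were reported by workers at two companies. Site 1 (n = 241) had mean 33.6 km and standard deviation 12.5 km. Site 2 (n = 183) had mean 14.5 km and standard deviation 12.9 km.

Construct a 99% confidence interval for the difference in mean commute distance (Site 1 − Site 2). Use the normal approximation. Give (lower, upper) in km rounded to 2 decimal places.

(15.88, 22.32)

Standard errors of each mean: 12.5/√241 = 0.8052 and 12.9/√183 = 0.9536.
SE(x̄₁ − x̄₂) = √(0.8052² + 0.9536²) = 1.2481 for independent samples with unequal variances.
With z* = 2.576, the margin is 2.576 × 1.2481 = 3.2151.
x̄₁ − x̄₂ = 33.6 − 14.5 = 19.1000; the interval is 19.1000 ± 3.2151 = (15.88, 22.32).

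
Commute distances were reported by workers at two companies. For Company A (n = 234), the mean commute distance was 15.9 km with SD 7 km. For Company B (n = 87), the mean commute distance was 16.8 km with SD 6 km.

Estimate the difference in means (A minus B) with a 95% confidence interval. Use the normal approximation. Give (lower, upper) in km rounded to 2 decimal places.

Per-group SEs: s₁/√n₁ = 7/√234 = 0.4576, s₂/√n₂ = 6/√87 = 0.6433.
Unpooled SE of the difference: √(0.20939776 + 0.41383489) = 0.7895.
Margin of error = z* · SE = 1.960 × 0.7895 = 1.5474.
x̄₁ − x̄₂ = 15.9 − 16.8 = -0.9000.
CI: -0.9000 ± 1.5474 = (-2.45, 0.65).

(-2.45, 0.65)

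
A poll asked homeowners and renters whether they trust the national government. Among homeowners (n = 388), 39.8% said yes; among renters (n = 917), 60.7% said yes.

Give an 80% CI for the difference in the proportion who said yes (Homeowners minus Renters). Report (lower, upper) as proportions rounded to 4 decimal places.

The two standard errors are √(0.3980×0.6020/388) = 0.02485 and √(0.6070×0.3930/917) = 0.01613.
Because the samples are independent, SE_diff = √(0.02485² + 0.01613²) = 0.02963.
Using z* = 1.282 for 80%, ME = 1.282 × 0.02963 = 0.03799.
p̂₁ − p̂₂ = -0.2090; interval -0.2090 ± 0.03799 gives (-0.2470, -0.1710).

(-0.2470, -0.1710)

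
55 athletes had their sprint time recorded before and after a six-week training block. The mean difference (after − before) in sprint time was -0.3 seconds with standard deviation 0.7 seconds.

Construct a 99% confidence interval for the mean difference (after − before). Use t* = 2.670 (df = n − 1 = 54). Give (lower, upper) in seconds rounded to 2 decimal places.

Paired design: SE = s_d/√n = 0.7/√55 = 0.0944.
t* = 2.670; margin of error = 2.670 × 0.0944 = 0.2520.
-0.3 ± 0.2520 → (-0.55, -0.05).

(-0.55, -0.05)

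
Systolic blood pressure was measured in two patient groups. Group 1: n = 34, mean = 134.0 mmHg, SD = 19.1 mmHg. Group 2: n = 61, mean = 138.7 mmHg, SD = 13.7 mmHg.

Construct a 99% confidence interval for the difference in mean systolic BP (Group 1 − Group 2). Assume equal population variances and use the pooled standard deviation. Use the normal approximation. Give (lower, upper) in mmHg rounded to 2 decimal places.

(-13.43, 4.03)

Pooled variance s_p² = [33·19.1² + 60·13.7²] / (34+61−2) = 250.5390, so s_p = 15.8284.
SE_diff = s_p·√(1/n₁ + 1/n₂) = 15.8284·√(1/34 + 1/61) = 3.3876.
z* = 2.576; margin = 2.576 × 3.3876 = 8.7265.
Difference = 134.0 − 138.7 = -4.7000.
-4.7000 ± 8.7265 → (-13.43, 4.03).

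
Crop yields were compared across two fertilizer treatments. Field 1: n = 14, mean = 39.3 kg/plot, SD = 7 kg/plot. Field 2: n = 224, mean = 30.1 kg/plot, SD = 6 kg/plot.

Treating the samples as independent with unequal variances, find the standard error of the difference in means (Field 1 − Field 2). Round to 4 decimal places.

Per-group SEs: s₁/√n₁ = 7/√14 = 1.8708, s₂/√n₂ = 6/√224 = 0.4009.
Unpooled SE of the difference: √(3.49989264 + 0.16072081) = 1.9133.

1.9133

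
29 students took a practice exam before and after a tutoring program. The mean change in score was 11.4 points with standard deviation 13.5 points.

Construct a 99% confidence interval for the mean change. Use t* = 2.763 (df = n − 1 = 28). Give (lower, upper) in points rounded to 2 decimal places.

Paired design: SE = s_d/√n = 13.5/√29 = 2.5069.
t* = 2.763; margin of error = 2.763 × 2.5069 = 6.9266.
11.4 ± 6.9266 → (4.47, 18.33).

(4.47, 18.33)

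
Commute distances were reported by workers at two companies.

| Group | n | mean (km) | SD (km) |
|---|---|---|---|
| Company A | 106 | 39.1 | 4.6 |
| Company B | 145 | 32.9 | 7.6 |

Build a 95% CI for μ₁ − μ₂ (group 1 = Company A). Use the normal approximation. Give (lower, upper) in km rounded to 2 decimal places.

Standard errors of each mean: 4.6/√106 = 0.4468 and 7.6/√145 = 0.6311.
SE(x̄₁ − x̄₂) = √(0.4468² + 0.6311²) = 0.7733 for independent samples with unequal variances.
With z* = 1.960, the margin is 1.960 × 0.7733 = 1.5157.
x̄₁ − x̄₂ = 39.1 − 32.9 = 6.2000; the interval is 6.2000 ± 1.5157 = (4.68, 7.72).

(4.68, 7.72)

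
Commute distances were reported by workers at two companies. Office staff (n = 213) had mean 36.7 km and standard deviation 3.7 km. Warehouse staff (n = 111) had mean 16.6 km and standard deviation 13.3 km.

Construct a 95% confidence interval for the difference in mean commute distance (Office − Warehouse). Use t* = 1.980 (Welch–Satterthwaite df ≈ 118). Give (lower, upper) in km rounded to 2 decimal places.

SE₁ = s₁/√n₁ = 3.7/√213 = 0.2535; SE₂ = 13.3/√111 = 1.2624.
Independent samples, unequal variances: SE_diff = √(SE₁² + SE₂²) = √(0.06426225 + 1.59365376) = 1.2876.
t* = 1.980, so margin of error = 1.980 × 1.2876 = 2.5494.
Difference in means = 36.7 − 16.6 = 20.1000.
20.1000 ± 2.5494 → (17.55, 22.65).

(17.55, 22.65)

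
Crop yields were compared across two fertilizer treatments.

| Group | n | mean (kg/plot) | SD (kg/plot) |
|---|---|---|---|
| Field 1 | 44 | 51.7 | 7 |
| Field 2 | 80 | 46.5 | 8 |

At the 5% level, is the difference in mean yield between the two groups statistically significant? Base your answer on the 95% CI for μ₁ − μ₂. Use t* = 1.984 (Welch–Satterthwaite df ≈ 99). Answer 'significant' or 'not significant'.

SE₁ = s₁/√n₁ = 7/√44 = 1.0553; SE₂ = 8/√80 = 0.8944.
Independent samples, unequal variances: SE_diff = √(SE₁² + SE₂²) = √(1.11365809 + 0.79995136) = 1.3833.
t* = 1.984, so margin of error = 1.984 × 1.3833 = 2.7445.
Difference in means = 51.7 − 46.5 = 5.2000.
5.2000 ± 2.7445 → (2.4555, 7.9445).
The interval (2.4555, 7.9445) does not contain 0, so the difference is significant.

significant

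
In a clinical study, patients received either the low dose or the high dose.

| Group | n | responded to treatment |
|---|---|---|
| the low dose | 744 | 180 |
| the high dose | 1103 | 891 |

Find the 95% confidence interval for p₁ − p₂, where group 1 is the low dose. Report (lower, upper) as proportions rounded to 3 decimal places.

(-0.604, -0.527)

p̂₁ = 180/744 = 0.2419 and p̂₂ = 891/1103 = 0.8078.
SE₁ = √(p̂₁(1−p̂₁)/n₁) = √(0.2419·0.7581/744) = 0.01570; SE₂ = √(0.8078·0.1922/1103) = 0.01186.
Independent samples: SE of the difference = √(SE₁² + SE₂²) = √(0.00024649 + 0.0001406596) = 0.01968.
z* for 95% confidence is 1.960, so the margin of error is 1.960 × 0.01968 = 0.03857.
Point estimate p̂₁ − p̂₂ = 0.2419 − 0.8078 = -0.5659.
-0.5659 ± 0.03857 → (-0.604, -0.527).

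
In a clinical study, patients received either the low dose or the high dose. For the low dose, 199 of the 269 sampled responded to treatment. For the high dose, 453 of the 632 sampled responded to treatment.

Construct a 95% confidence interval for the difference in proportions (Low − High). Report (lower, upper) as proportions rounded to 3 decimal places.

(-0.040, 0.086)

First, p̂₁ = 199/269 = 0.7398; p̂₂ = 453/632 = 0.7168.
The two standard errors are √(0.7398×0.2602/269) = 0.02675 and √(0.7168×0.2832/632) = 0.01792.
Because the samples are independent, SE_diff = √(0.02675² + 0.01792²) = 0.03220.
Using z* = 1.960 for 95%, ME = 1.960 × 0.03220 = 0.06311.
p̂₁ − p̂₂ = 0.0230; interval 0.0230 ± 0.06311 gives (-0.040, 0.086).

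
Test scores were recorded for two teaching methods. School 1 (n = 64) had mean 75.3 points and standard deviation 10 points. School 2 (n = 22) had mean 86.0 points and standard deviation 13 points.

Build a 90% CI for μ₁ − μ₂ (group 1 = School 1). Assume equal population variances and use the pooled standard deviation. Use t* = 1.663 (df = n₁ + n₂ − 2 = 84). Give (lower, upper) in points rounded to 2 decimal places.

(-15.15, -6.25)

Pooled variance s_p² = [63·10² + 21·13²] / (64+22−2) = 117.2500, so s_p = 10.8282.
SE_diff = s_p·√(1/n₁ + 1/n₂) = 10.8282·√(1/64 + 1/22) = 2.6761.
t* = 1.663; margin = 1.663 × 2.6761 = 4.4504.
Difference = 75.3 − 86.0 = -10.7000.
-10.7000 ± 4.4504 → (-15.15, -6.25).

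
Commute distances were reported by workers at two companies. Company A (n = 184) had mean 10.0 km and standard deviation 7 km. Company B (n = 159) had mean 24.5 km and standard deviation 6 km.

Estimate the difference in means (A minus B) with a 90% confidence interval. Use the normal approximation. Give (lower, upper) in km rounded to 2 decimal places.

(-15.65, -13.35)

SE₁ = s₁/√n₁ = 7/√184 = 0.5160; SE₂ = 6/√159 = 0.4758.
Independent samples, unequal variances: SE_diff = √(SE₁² + SE₂²) = √(0.266256 + 0.22638564) = 0.7019.
z* = 1.645, so margin of error = 1.645 × 0.7019 = 1.1546.
Difference in means = 10.0 − 24.5 = -14.5000.
-14.5000 ± 1.1546 → (-15.65, -13.35).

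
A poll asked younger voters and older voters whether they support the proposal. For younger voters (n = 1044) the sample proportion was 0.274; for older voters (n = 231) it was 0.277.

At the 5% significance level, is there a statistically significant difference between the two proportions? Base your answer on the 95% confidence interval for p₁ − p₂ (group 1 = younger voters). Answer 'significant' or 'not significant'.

The two standard errors are √(0.2740×0.7260/1044) = 0.01380 and √(0.2770×0.7230/231) = 0.02944.
Because the samples are independent, SE_diff = √(0.01380² + 0.02944²) = 0.03251.
Using z* = 1.960 for 95%, ME = 1.960 × 0.03251 = 0.06372.
p̂₁ − p̂₂ = -0.0030; interval -0.0030 ± 0.06372 gives (-0.06672, 0.06072).
The interval (-0.06672, 0.06072) contains 0, so the difference is not significant.

not significant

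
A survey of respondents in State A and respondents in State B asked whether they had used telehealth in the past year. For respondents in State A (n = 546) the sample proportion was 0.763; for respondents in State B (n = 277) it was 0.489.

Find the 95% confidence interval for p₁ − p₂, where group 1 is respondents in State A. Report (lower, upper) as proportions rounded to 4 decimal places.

(0.2052, 0.3428)

SE₁ = √(p̂₁(1−p̂₁)/n₁) = √(0.7630·0.2370/546) = 0.01820; SE₂ = √(0.4890·0.5110/277) = 0.03003.
Independent samples: SE of the difference = √(SE₁² + SE₂²) = √(0.00033124 + 0.0009018009) = 0.03511.
z* for 95% confidence is 1.960, so the margin of error is 1.960 × 0.03511 = 0.06882.
Point estimate p̂₁ − p̂₂ = 0.7630 − 0.4890 = 0.2740.
0.2740 ± 0.06882 → (0.2052, 0.3428).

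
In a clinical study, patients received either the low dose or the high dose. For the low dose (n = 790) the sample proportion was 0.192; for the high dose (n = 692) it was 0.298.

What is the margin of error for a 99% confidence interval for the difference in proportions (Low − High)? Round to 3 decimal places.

Each SE is √(p̂(1−p̂)/n): √(0.1920·0.8080/790) = 0.01401 and √(0.2980·0.7020/692) = 0.01739.
SE(p̂₁ − p̂₂) = √(SE₁² + SE₂²) = √(0.0001962801 + 0.0003024121) = 0.02233, since the two samples are independent.
At 99% confidence z* = 2.576; margin = 2.576 × 0.02233 = 0.05752.

0.058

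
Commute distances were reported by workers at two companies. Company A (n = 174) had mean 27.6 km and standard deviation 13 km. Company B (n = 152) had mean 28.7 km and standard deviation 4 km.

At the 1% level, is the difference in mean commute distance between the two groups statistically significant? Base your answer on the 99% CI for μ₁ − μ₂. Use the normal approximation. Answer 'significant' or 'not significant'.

Per-group SEs: s₁/√n₁ = 13/√174 = 0.9855, s₂/√n₂ = 4/√152 = 0.3244.
Unpooled SE of the difference: √(0.97121025 + 0.10523536) = 1.0375.
Margin of error = z* · SE = 2.576 × 1.0375 = 2.6726.
x̄₁ − x̄₂ = 27.6 − 28.7 = -1.1000.
CI: -1.1000 ± 2.6726 = (-3.7726, 1.5726).
The interval (-3.7726, 1.5726) contains 0, so the difference is not significant.

not significant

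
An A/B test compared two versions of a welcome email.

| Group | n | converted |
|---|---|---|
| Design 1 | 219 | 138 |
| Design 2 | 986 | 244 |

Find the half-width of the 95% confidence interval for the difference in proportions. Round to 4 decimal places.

Sample proportions: 138/219 = 0.6301, 244/986 = 0.2475.
Each SE is √(p̂(1−p̂)/n): √(0.6301·0.3699/219) = 0.03262 and √(0.2475·0.7525/986) = 0.01374.
SE(p̂₁ − p̂₂) = √(SE₁² + SE₂²) = √(0.0010640644 + 0.0001887876) = 0.03540, since the two samples are independent.
At 95% confidence z* = 1.960; margin = 1.960 × 0.03540 = 0.06938.

0.0694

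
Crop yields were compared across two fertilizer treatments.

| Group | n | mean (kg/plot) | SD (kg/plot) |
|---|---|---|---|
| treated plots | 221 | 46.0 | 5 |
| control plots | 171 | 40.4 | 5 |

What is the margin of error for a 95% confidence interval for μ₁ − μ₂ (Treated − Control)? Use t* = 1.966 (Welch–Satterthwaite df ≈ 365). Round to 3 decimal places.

1.001

Per-group SEs: s₁/√n₁ = 5/√221 = 0.3363, s₂/√n₂ = 5/√171 = 0.3824.
Unpooled SE of the difference: √(0.11309769 + 0.14622976) = 0.5092.
Margin of error = t* · SE = 1.966 × 0.5092 = 1.0011.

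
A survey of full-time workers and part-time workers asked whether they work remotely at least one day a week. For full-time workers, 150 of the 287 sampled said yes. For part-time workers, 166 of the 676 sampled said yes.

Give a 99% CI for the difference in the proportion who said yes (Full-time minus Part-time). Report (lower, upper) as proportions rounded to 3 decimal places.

(0.190, 0.364)

First, p̂₁ = 150/287 = 0.5226; p̂₂ = 166/676 = 0.2456.
The two standard errors are √(0.5226×0.4774/287) = 0.02948 and √(0.2456×0.7544/676) = 0.01656.
Because the samples are independent, SE_diff = √(0.02948² + 0.01656²) = 0.03381.
Using z* = 2.576 for 99%, ME = 2.576 × 0.03381 = 0.08709.
p̂₁ − p̂₂ = 0.2770; interval 0.2770 ± 0.08709 gives (0.190, 0.364).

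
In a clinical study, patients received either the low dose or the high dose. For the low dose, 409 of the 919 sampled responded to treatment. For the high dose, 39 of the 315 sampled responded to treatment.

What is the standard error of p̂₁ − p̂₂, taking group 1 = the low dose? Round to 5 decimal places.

0.02476

First, p̂₁ = 409/919 = 0.4450; p̂₂ = 39/315 = 0.1238.
The two standard errors are √(0.4450×0.5550/919) = 0.01639 and √(0.1238×0.8762/315) = 0.01856.
Because the samples are independent, SE_diff = √(0.01639² + 0.01856²) = 0.02476.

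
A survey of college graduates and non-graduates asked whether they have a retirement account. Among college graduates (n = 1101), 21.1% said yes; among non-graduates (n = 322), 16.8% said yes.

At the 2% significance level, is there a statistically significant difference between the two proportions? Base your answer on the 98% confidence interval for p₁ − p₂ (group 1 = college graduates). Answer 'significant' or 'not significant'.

not significant

SE₁ = √(p̂₁(1−p̂₁)/n₁) = √(0.2110·0.7890/1101) = 0.01230; SE₂ = √(0.1680·0.8320/322) = 0.02083.
Independent samples: SE of the difference = √(SE₁² + SE₂²) = √(0.00015129 + 0.0004338889) = 0.02419.
z* for 98% confidence is 2.326, so the margin of error is 2.326 × 0.02419 = 0.05627.
Point estimate p̂₁ − p̂₂ = 0.2110 − 0.1680 = 0.0430.
0.0430 ± 0.05627 → (-0.01327, 0.09927).
The interval (-0.01327, 0.09927) contains 0, so the difference is not significant.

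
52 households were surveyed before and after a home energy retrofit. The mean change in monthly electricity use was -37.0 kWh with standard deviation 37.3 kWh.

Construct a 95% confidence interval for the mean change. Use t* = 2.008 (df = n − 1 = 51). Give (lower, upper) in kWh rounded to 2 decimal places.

This is a matched-pairs design, so SE = s_d/√n = 37.3/√52 = 5.1726.
Margin = 2.008 × 5.1726 = 10.3866; the interval is -37.0 ± 10.3866 = (-47.39, -26.61).

(-47.39, -26.61)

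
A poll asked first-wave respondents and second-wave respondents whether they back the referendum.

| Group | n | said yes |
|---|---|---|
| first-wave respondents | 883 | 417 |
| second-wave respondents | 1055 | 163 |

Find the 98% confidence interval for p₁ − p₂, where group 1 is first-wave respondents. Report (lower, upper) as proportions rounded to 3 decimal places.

First, p̂₁ = 417/883 = 0.4723; p̂₂ = 163/1055 = 0.1545.
The two standard errors are √(0.4723×0.5277/883) = 0.01680 and √(0.1545×0.8455/1055) = 0.01113.
Because the samples are independent, SE_diff = √(0.01680² + 0.01113²) = 0.02015.
Using z* = 2.326 for 98%, ME = 2.326 × 0.02015 = 0.04687.
p̂₁ − p̂₂ = 0.3178; interval 0.3178 ± 0.04687 gives (0.271, 0.365).

(0.271, 0.365)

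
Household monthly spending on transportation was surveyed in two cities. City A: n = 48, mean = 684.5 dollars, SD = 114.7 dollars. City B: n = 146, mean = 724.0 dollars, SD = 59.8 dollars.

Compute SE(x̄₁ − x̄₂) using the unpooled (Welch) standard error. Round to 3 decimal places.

Standard errors of each mean: 114.7/√48 = 16.5555 and 59.8/√146 = 4.9491.
SE(x̄₁ − x̄₂) = √(16.5555² + 4.9491²) = 17.2794 for independent samples with unequal variances.

17.279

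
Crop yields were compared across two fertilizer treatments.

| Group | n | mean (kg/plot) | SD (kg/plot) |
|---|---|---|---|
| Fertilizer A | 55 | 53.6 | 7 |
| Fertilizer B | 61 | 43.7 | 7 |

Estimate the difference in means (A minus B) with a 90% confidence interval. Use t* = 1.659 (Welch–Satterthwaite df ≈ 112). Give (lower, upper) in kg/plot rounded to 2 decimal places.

SE₁ = s₁/√n₁ = 7/√55 = 0.9439; SE₂ = 7/√61 = 0.8963.
Independent samples, unequal variances: SE_diff = √(SE₁² + SE₂²) = √(0.89094721 + 0.80335369) = 1.3017.
t* = 1.659, so margin of error = 1.659 × 1.3017 = 2.1595.
Difference in means = 53.6 − 43.7 = 9.9000.
9.9000 ± 2.1595 → (7.74, 12.06).

(7.74, 12.06)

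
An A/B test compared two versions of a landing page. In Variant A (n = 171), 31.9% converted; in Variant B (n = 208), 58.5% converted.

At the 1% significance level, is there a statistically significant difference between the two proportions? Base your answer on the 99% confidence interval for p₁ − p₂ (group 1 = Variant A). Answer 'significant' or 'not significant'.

SE₁ = √(p̂₁(1−p̂₁)/n₁) = √(0.3190·0.6810/171) = 0.03564; SE₂ = √(0.5850·0.4150/208) = 0.03416.
Independent samples: SE of the difference = √(SE₁² + SE₂²) = √(0.0012702096 + 0.0011669056) = 0.04937.
z* for 99% confidence is 2.576, so the margin of error is 2.576 × 0.04937 = 0.12718.
Point estimate p̂₁ − p̂₂ = 0.3190 − 0.5850 = -0.2660.
-0.2660 ± 0.12718 → (-0.39318, -0.13882).
The interval (-0.39318, -0.13882) does not contain 0, so the difference is significant.

significant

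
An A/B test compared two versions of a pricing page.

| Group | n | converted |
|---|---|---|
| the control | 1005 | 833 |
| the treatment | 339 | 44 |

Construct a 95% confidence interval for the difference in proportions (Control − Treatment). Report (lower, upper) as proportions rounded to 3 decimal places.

Sample proportions: 833/1005 = 0.8289, 44/339 = 0.1298.
Each SE is √(p̂(1−p̂)/n): √(0.8289·0.1711/1005) = 0.01188 and √(0.1298·0.8702/339) = 0.01825.
SE(p̂₁ − p̂₂) = √(SE₁² + SE₂²) = √(0.0001411344 + 0.0003330625) = 0.02178, since the two samples are independent.
At 95% confidence z* = 1.960; margin = 1.960 × 0.02178 = 0.04269.
The difference is 0.8289 − 0.1298 = 0.6991, so the interval is 0.6991 ± 0.04269 = (0.656, 0.742).

(0.656, 0.742)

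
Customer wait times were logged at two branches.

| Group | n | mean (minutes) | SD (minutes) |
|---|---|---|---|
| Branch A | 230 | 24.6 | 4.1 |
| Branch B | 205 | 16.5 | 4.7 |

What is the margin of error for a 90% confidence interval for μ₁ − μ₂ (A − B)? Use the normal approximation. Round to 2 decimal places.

0.70

SE₁ = s₁/√n₁ = 4.1/√230 = 0.2703; SE₂ = 4.7/√205 = 0.3283.
Independent samples, unequal variances: SE_diff = √(SE₁² + SE₂²) = √(0.07306209 + 0.10778089) = 0.4253.
z* = 1.645, so margin of error = 1.645 × 0.4253 = 0.6996.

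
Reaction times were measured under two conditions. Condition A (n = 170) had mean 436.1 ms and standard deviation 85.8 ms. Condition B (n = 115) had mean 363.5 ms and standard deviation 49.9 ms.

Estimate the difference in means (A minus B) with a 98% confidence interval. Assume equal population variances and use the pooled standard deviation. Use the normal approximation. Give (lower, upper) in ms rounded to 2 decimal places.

s_p = √[((n₁−1)s₁² + (n₂−1)s₂²)/(n₁+n₂−2)] = √[(169·85.8² + 114·49.9²)/283] = 73.4794.
SE = 73.4794·√(1/170 + 1/115) = 8.8719.
With z* = 2.326, margin = 2.326 × 8.8719 = 20.6360.
x̄₁ − x̄₂ = 436.1 − 363.5 = 72.6000; interval 72.6000 ± 20.6360 = (51.96, 93.24).

(51.96, 93.24)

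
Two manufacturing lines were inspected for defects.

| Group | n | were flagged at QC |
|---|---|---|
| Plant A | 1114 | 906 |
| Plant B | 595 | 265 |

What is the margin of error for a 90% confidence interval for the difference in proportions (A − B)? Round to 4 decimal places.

0.0386

Sample proportions: 906/1114 = 0.8133, 265/595 = 0.4454.
Each SE is √(p̂(1−p̂)/n): √(0.8133·0.1867/1114) = 0.01167 and √(0.4454·0.5546/595) = 0.02038.
SE(p̂₁ − p̂₂) = √(SE₁² + SE₂²) = √(0.0001361889 + 0.0004153444) = 0.02348, since the two samples are independent.
At 90% confidence z* = 1.645; margin = 1.645 × 0.02348 = 0.03862.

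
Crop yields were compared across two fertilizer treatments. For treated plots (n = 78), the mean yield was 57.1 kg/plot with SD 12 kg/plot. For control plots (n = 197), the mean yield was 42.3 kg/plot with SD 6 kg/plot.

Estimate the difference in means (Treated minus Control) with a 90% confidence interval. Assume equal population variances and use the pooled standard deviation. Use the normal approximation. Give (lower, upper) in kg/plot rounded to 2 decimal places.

(13.01, 16.59)

s_p = √[((n₁−1)s₁² + (n₂−1)s₂²)/(n₁+n₂−2)] = √[(77·12² + 196·6²)/273] = 8.1524.
SE = 8.1524·√(1/78 + 1/197) = 1.0906.
With z* = 1.645, margin = 1.645 × 1.0906 = 1.7940.
x̄₁ − x̄₂ = 57.1 − 42.3 = 14.8000; interval 14.8000 ± 1.7940 = (13.01, 16.59).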